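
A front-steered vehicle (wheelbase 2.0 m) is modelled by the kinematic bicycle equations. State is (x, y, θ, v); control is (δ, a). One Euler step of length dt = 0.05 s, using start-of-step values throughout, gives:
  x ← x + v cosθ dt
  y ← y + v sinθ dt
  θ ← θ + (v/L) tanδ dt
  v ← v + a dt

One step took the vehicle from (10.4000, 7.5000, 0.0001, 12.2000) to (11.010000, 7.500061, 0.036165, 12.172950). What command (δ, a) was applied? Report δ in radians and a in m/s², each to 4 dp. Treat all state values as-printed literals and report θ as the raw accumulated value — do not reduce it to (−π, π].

a = (v'−v)/dt = (-0.027050)/0.05 = -0.5410
Δθ = θ'−θ = 0.036065;  (v·dt/L) = 12.2000·0.05/2.0 = 0.305000
tan δ = Δθ·L/(v·dt) = 0.118246  →  δ = 0.1177

δ = 0.1177, a = -0.5410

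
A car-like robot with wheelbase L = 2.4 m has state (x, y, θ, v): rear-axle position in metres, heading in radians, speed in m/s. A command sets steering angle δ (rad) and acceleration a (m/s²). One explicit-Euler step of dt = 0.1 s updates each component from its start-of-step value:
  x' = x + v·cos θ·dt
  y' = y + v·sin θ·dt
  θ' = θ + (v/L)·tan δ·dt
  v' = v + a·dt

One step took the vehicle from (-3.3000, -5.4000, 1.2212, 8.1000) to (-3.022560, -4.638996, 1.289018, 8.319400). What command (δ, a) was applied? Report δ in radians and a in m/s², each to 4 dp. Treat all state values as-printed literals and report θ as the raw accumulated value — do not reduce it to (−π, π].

a = (v'−v)/dt = (0.219400)/0.1 = 2.1940
Δθ = θ'−θ = 0.067818;  (v·dt/L) = 8.1000·0.1/2.4 = 0.337500
tan δ = Δθ·L/(v·dt) = 0.200942  →  δ = 0.1983

δ = 0.1983, a = 2.1940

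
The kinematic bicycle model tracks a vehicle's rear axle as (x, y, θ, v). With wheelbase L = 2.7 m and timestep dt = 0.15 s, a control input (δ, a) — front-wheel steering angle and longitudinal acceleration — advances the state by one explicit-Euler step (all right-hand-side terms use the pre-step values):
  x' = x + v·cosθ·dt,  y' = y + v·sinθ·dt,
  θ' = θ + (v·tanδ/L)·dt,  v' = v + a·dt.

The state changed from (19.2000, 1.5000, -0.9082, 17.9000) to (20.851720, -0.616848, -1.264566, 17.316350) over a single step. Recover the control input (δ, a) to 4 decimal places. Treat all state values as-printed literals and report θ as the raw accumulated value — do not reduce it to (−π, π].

δ = -0.3441, a = -3.8910

a = (v'−v)/dt = (-0.583650)/0.15 = -3.8910
Δθ = θ'−θ = -0.356366;  (v·dt/L) = 17.9000·0.15/2.7 = 0.994444
tan δ = Δθ·L/(v·dt) = -0.358357  →  δ = -0.3441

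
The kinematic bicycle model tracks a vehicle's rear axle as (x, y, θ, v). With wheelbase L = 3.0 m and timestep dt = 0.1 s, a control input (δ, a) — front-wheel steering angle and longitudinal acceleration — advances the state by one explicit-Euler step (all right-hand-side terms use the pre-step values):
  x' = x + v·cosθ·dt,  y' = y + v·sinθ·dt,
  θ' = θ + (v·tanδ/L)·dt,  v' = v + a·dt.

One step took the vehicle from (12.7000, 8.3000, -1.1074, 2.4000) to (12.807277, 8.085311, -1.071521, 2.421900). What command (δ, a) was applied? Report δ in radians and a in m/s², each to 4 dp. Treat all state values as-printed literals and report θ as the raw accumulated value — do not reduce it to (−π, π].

a = (v'−v)/dt = (0.021900)/0.1 = 0.2190
Δθ = θ'−θ = 0.035879;  (v·dt/L) = 2.4000·0.1/3.0 = 0.080000
tan δ = Δθ·L/(v·dt) = 0.448487  →  δ = 0.4216

δ = 0.4216, a = 0.2190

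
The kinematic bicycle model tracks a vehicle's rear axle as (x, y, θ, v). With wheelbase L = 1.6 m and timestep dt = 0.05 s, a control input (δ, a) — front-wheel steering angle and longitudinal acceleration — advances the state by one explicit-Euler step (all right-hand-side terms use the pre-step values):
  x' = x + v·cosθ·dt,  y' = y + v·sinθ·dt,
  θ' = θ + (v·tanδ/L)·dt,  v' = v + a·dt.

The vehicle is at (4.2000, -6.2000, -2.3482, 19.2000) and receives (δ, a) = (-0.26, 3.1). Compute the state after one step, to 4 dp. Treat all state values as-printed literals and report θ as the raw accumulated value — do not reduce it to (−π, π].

(3.5266, -6.8842, -2.5078, 19.3550)

x' = 4.2000 + 19.2000·cos(-2.3482)·0.05 = 3.5266
y' = -6.2000 + 19.2000·sin(-2.3482)·0.05 = -6.8842
θ' = -2.3482 + (19.2000/1.6)·tan(-0.26)·0.05 = -2.5078
v' = 19.2000 + 3.1000·0.05 = 19.3550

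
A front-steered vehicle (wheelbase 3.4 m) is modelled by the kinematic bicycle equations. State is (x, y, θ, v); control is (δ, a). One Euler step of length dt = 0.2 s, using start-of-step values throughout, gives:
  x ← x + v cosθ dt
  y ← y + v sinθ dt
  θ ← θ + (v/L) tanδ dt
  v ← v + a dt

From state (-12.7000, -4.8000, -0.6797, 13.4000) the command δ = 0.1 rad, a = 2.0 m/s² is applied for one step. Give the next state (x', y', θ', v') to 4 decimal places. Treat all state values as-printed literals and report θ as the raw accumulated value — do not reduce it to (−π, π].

(-10.6156, -6.4845, -0.6006, 13.8000)

x' = -12.7000 + 13.4000·cos(-0.6797)·0.2 = -10.6156
y' = -4.8000 + 13.4000·sin(-0.6797)·0.2 = -6.4845
θ' = -0.6797 + (13.4000/3.4)·tan(0.1)·0.2 = -0.6006
v' = 13.4000 + 2.0000·0.2 = 13.8000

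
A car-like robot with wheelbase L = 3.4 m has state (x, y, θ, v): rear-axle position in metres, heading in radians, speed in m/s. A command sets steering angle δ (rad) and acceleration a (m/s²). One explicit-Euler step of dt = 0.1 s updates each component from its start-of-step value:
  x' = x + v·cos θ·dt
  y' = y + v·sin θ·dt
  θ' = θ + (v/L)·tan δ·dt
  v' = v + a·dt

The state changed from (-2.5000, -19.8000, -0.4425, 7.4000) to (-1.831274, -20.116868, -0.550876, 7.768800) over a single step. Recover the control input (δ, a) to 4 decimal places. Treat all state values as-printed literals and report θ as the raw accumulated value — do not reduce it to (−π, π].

δ = -0.4620, a = 3.6880

a = (v'−v)/dt = (0.368800)/0.1 = 3.6880
Δθ = θ'−θ = -0.108376;  (v·dt/L) = 7.4000·0.1/3.4 = 0.217647
tan δ = Δθ·L/(v·dt) = -0.497944  →  δ = -0.4620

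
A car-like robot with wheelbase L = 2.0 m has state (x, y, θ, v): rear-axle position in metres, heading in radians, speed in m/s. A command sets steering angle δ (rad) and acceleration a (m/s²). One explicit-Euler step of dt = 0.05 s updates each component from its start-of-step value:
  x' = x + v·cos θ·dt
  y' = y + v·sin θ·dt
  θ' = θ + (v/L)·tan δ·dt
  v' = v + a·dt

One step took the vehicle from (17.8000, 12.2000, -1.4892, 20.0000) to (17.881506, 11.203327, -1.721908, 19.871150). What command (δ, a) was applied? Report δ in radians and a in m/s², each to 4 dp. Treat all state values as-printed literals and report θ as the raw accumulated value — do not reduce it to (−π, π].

δ = -0.4356, a = -2.5770

a = (v'−v)/dt = (-0.128850)/0.05 = -2.5770
Δθ = θ'−θ = -0.232708;  (v·dt/L) = 20.0000·0.05/2.0 = 0.500000
tan δ = Δθ·L/(v·dt) = -0.465416  →  δ = -0.4356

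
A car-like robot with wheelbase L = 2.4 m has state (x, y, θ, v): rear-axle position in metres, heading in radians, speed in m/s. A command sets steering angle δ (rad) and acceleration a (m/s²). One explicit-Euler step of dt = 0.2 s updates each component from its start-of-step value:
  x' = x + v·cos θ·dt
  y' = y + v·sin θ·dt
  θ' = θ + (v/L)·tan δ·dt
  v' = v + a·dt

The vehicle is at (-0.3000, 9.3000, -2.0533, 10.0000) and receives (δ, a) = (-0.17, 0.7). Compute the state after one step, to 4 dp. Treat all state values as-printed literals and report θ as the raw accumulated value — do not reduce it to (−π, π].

(-1.2280, 7.5283, -2.1963, 10.1400)

x' = -0.3000 + 10.0000·cos(-2.0533)·0.2 = -1.2280
y' = 9.3000 + 10.0000·sin(-2.0533)·0.2 = 7.5283
θ' = -2.0533 + (10.0000/2.4)·tan(-0.17)·0.2 = -2.1963
v' = 10.0000 + 0.7000·0.2 = 10.1400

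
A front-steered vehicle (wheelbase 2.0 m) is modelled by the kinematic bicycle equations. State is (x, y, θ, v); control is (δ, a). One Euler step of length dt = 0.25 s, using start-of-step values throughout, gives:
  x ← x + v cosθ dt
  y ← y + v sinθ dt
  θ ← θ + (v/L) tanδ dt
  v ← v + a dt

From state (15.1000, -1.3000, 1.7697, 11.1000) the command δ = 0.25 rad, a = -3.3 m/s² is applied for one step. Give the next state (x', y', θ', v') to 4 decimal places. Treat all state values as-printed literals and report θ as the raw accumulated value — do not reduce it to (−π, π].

x' = 15.1000 + 11.1000·cos(1.7697)·0.25 = 14.5517
y' = -1.3000 + 11.1000·sin(1.7697)·0.25 = 1.4203
θ' = 1.7697 + (11.1000/2.0)·tan(0.25)·0.25 = 2.1240
v' = 11.1000 − 3.3000·0.25 = 10.2750

(14.5517, 1.4203, 2.1240, 10.2750)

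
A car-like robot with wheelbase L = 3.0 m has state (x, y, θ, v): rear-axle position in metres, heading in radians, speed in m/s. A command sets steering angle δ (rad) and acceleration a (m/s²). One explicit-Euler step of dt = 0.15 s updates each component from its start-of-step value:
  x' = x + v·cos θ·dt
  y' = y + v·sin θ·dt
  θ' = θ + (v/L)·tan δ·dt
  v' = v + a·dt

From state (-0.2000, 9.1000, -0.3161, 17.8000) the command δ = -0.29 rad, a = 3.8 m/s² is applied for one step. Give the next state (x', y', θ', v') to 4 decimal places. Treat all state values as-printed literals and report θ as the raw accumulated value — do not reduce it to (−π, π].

(2.3377, 8.2700, -0.5817, 18.3700)

x' = -0.2000 + 17.8000·cos(-0.3161)·0.15 = 2.3377
y' = 9.1000 + 17.8000·sin(-0.3161)·0.15 = 8.2700
θ' = -0.3161 + (17.8000/3.0)·tan(-0.29)·0.15 = -0.5817
v' = 17.8000 + 3.8000·0.15 = 18.3700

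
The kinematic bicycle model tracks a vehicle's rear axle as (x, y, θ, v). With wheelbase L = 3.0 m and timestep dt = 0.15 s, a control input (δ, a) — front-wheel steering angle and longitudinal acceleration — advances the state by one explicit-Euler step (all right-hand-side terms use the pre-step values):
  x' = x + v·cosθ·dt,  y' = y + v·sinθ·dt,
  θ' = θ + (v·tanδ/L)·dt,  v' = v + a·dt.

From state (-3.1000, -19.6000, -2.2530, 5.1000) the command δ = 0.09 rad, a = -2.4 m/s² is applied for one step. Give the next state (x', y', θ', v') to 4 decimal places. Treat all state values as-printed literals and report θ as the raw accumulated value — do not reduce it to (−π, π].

x' = -3.1000 + 5.1000·cos(-2.2530)·0.15 = -3.5823
y' = -19.6000 + 5.1000·sin(-2.2530)·0.15 = -20.1938
θ' = -2.2530 + (5.1000/3.0)·tan(0.09)·0.15 = -2.2300
v' = 5.1000 − 2.4000·0.15 = 4.7400

(-3.5823, -20.1938, -2.2300, 4.7400)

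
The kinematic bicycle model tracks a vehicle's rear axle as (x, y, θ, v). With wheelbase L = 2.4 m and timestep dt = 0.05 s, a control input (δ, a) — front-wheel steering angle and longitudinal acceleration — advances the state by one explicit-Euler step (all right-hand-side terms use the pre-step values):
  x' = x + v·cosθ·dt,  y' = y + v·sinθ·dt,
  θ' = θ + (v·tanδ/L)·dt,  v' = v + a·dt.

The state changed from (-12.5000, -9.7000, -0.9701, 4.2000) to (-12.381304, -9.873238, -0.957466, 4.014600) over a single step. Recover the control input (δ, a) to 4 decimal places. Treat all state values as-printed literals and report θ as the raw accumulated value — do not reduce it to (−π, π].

δ = 0.1434, a = -3.7080

a = (v'−v)/dt = (-0.185400)/0.05 = -3.7080
Δθ = θ'−θ = 0.012634;  (v·dt/L) = 4.2000·0.05/2.4 = 0.087500
tan δ = Δθ·L/(v·dt) = 0.144389  →  δ = 0.1434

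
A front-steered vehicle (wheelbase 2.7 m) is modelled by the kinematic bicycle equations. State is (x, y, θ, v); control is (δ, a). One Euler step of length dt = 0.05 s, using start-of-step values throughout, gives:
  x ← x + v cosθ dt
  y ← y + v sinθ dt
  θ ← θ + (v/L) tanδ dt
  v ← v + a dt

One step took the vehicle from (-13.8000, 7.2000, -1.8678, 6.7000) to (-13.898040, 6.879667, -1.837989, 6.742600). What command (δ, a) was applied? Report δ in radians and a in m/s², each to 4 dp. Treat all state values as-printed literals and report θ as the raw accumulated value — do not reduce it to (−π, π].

δ = 0.2358, a = 0.8520

a = (v'−v)/dt = (0.042600)/0.05 = 0.8520
Δθ = θ'−θ = 0.029811;  (v·dt/L) = 6.7000·0.05/2.7 = 0.124074
tan δ = Δθ·L/(v·dt) = 0.240268  →  δ = 0.2358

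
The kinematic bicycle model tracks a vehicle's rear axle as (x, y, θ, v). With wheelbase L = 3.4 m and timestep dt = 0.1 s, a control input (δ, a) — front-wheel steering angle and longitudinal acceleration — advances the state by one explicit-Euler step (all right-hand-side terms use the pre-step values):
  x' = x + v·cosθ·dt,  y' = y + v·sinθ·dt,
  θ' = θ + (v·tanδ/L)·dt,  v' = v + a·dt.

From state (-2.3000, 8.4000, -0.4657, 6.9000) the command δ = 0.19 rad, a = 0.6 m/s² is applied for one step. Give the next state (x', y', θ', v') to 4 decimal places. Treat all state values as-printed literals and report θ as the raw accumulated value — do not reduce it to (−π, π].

x' = -2.3000 + 6.9000·cos(-0.4657)·0.1 = -1.6835
y' = 8.4000 + 6.9000·sin(-0.4657)·0.1 = 8.0902
θ' = -0.4657 + (6.9000/3.4)·tan(0.19)·0.1 = -0.4267
v' = 6.9000 + 0.6000·0.1 = 6.9600

(-1.6835, 8.0902, -0.4267, 6.9600)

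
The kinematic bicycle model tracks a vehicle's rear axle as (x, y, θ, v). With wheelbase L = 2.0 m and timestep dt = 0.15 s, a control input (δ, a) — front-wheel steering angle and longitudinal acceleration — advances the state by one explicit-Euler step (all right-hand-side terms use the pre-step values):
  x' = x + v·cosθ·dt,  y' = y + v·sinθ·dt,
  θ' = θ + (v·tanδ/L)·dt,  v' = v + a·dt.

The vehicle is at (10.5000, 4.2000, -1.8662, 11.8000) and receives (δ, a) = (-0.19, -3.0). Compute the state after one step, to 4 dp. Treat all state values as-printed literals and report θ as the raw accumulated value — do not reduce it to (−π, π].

x' = 10.5000 + 11.8000·cos(-1.8662)·0.15 = 9.9847
y' = 4.2000 + 11.8000·sin(-1.8662)·0.15 = 2.5067
θ' = -1.8662 + (11.8000/2.0)·tan(-0.19)·0.15 = -2.0364
v' = 11.8000 − 3.0000·0.15 = 11.3500

(9.9847, 2.5067, -2.0364, 11.3500)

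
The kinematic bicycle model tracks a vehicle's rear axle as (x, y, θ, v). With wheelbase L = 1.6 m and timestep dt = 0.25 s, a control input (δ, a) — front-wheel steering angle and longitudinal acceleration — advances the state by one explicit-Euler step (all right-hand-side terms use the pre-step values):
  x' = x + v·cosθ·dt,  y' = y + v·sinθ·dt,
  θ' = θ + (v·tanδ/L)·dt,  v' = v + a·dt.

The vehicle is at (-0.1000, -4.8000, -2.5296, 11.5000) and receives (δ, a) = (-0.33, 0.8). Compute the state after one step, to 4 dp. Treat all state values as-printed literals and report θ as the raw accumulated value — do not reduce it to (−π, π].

(-2.4532, -6.4517, -3.1451, 11.7000)

x' = -0.1000 + 11.5000·cos(-2.5296)·0.25 = -2.4532
y' = -4.8000 + 11.5000·sin(-2.5296)·0.25 = -6.4517
θ' = -2.5296 + (11.5000/1.6)·tan(-0.33)·0.25 = -3.1451
v' = 11.5000 + 0.8000·0.25 = 11.7000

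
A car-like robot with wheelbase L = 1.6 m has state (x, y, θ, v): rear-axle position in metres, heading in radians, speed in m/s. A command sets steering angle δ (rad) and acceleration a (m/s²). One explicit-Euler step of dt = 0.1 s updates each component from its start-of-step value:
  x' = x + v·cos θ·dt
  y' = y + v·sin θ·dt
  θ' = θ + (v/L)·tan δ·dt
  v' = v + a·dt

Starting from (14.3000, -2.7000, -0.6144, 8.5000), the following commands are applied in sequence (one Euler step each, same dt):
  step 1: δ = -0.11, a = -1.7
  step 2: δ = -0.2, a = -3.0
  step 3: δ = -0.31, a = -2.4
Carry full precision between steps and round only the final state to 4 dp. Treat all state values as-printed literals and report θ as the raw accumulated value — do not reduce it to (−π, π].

(16.2175, -4.2732, -0.9394, 7.7900)

after step 1 (δ=-0.11, a=-1.7): (14.994552, -3.189998, -0.673074, 8.330000)
after step 2 (δ=-0.2, a=-3.0): (15.645882, -3.709284, -0.778610, 8.030000)
after step 3 (δ=-0.31, a=-2.4): (16.217529, -4.273224, -0.939375, 7.790000)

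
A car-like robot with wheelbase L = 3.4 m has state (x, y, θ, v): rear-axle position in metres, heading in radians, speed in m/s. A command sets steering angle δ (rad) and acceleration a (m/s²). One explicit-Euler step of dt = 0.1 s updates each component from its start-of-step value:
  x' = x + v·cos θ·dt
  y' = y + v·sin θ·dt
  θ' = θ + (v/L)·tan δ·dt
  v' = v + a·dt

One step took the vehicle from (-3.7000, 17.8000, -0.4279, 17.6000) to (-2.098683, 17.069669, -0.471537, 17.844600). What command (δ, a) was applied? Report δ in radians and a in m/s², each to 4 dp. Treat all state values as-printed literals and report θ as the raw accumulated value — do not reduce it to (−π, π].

δ = -0.0841, a = 2.4460

a = (v'−v)/dt = (0.244600)/0.1 = 2.4460
Δθ = θ'−θ = -0.043637;  (v·dt/L) = 17.6000·0.1/3.4 = 0.517647
tan δ = Δθ·L/(v·dt) = -0.084299  →  δ = -0.0841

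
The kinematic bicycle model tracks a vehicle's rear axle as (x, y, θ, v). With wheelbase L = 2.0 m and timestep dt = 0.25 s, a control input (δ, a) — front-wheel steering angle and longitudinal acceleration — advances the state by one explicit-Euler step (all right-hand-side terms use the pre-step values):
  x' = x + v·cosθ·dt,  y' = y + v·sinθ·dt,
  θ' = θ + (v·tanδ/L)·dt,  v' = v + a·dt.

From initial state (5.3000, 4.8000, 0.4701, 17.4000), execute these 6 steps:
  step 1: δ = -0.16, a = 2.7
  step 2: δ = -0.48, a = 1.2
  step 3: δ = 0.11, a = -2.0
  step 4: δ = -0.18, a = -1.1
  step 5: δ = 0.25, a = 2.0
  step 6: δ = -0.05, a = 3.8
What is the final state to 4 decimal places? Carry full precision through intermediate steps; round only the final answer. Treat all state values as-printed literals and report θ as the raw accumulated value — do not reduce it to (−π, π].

(24.1842, -6.7593, -0.7615, 19.0500)

after step 1 (δ=-0.16, a=2.7): (9.178125, 6.770443, 0.119100, 18.075000)
after step 2 (δ=-0.48, a=1.2): (13.664864, 7.307353, -1.057155, 18.375000)
after step 3 (δ=0.11, a=-2.0): (15.922010, 3.306375, -0.803475, 17.875000)
after step 4 (δ=-0.18, a=-1.1): (19.024259, 0.089889, -1.210063, 17.600000)
after step 5 (δ=0.25, a=2.0): (20.577284, -4.026919, -0.648311, 18.100000)
after step 6 (δ=-0.05, a=3.8): (24.184183, -6.759300, -0.761531, 19.050000)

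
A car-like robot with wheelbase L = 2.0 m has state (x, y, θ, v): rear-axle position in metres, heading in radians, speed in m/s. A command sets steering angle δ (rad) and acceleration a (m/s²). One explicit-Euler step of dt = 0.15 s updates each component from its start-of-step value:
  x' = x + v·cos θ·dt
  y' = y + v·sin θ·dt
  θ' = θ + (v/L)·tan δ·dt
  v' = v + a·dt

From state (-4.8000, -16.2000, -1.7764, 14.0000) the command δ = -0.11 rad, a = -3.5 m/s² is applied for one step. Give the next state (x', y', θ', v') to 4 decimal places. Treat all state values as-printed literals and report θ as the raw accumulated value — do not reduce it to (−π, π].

x' = -4.8000 + 14.0000·cos(-1.7764)·0.15 = -5.2287
y' = -16.2000 + 14.0000·sin(-1.7764)·0.15 = -18.2558
θ' = -1.7764 + (14.0000/2.0)·tan(-0.11)·0.15 = -1.8924
v' = 14.0000 − 3.5000·0.15 = 13.4750

(-5.2287, -18.2558, -1.8924, 13.4750)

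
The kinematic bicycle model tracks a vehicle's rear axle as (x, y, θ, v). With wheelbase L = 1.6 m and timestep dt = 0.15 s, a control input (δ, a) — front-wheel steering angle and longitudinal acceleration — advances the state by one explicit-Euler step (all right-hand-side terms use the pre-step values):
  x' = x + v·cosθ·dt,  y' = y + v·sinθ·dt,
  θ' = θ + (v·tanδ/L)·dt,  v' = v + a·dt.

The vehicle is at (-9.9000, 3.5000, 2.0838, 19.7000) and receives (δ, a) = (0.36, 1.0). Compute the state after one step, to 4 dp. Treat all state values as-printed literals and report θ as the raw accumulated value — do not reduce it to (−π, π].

x' = -9.9000 + 19.7000·cos(2.0838)·0.15 = -11.3503
y' = 3.5000 + 19.7000·sin(2.0838)·0.15 = 6.0746
θ' = 2.0838 + (19.7000/1.6)·tan(0.36)·0.15 = 2.7790
v' = 19.7000 + 1.0000·0.15 = 19.8500

(-11.3503, 6.0746, 2.7790, 19.8500)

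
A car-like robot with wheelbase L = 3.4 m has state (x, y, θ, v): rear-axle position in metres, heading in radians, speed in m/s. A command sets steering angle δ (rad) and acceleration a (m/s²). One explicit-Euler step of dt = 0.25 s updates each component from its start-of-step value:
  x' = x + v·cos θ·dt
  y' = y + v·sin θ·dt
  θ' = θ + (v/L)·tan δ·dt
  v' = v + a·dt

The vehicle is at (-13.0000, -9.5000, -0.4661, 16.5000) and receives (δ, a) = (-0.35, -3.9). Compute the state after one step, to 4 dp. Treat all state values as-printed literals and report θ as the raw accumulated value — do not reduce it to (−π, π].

(-9.3150, -11.3538, -0.9090, 15.5250)

x' = -13.0000 + 16.5000·cos(-0.4661)·0.25 = -9.3150
y' = -9.5000 + 16.5000·sin(-0.4661)·0.25 = -11.3538
θ' = -0.4661 + (16.5000/3.4)·tan(-0.35)·0.25 = -0.9090
v' = 16.5000 − 3.9000·0.25 = 15.5250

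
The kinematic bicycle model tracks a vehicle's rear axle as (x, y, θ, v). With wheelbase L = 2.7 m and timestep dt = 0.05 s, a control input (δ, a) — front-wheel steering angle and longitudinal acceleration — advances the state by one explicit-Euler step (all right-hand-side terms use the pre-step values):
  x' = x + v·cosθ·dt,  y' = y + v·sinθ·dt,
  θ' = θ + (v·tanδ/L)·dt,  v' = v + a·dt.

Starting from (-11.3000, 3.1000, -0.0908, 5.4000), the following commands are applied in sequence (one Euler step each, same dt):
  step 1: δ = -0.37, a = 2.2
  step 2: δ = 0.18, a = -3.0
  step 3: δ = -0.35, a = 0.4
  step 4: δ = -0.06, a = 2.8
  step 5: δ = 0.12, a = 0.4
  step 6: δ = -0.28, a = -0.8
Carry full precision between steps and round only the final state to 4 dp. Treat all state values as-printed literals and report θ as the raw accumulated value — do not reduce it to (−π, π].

after step 1 (δ=-0.37, a=2.2): (-11.031112, 3.075518, -0.129586, 5.510000)
after step 2 (δ=0.18, a=-3.0): (-10.757922, 3.039916, -0.111019, 5.360000)
after step 3 (δ=-0.35, a=0.4): (-10.491572, 3.010225, -0.147251, 5.380000)
after step 4 (δ=-0.06, a=2.8): (-10.225483, 2.970757, -0.153236, 5.520000)
after step 5 (δ=0.12, a=0.4): (-9.952717, 2.928629, -0.140910, 5.540000)
after step 6 (δ=-0.28, a=-0.8): (-9.678463, 2.889726, -0.170411, 5.500000)

(-9.6785, 2.8897, -0.1704, 5.5000)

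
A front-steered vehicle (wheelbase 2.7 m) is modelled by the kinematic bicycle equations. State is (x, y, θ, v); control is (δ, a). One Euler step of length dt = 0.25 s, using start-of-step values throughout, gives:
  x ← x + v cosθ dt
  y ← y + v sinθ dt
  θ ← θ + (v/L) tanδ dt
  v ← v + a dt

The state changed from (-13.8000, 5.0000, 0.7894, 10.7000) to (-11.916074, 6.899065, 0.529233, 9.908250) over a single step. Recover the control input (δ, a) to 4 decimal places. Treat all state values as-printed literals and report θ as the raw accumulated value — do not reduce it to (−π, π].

a = (v'−v)/dt = (-0.791750)/0.25 = -3.1670
Δθ = θ'−θ = -0.260167;  (v·dt/L) = 10.7000·0.25/2.7 = 0.990741
tan δ = Δθ·L/(v·dt) = -0.262598  →  δ = -0.2568

δ = -0.2568, a = -3.1670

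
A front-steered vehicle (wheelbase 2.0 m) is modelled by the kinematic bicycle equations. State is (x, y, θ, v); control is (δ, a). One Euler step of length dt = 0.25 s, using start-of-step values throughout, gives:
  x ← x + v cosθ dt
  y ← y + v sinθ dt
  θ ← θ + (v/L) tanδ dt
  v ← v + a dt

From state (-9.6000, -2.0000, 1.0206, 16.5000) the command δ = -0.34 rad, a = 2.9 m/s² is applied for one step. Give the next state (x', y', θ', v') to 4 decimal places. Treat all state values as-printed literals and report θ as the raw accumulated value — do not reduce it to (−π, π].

x' = -9.6000 + 16.5000·cos(1.0206)·0.25 = -7.4432
y' = -2.0000 + 16.5000·sin(1.0206)·0.25 = 1.5162
θ' = 1.0206 + (16.5000/2.0)·tan(-0.34)·0.25 = 0.2910
v' = 16.5000 + 2.9000·0.25 = 17.2250

(-7.4432, 1.5162, 0.2910, 17.2250)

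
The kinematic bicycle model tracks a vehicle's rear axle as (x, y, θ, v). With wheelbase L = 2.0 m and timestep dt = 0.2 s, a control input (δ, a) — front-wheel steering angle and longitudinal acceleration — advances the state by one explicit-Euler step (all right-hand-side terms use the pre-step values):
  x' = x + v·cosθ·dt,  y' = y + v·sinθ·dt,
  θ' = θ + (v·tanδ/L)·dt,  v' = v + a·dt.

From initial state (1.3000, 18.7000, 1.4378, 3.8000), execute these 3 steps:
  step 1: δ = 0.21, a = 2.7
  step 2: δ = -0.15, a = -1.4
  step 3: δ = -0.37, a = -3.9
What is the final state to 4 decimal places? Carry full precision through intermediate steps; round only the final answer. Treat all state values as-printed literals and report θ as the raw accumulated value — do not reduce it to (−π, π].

after step 1 (δ=0.21, a=2.7): (1.400779, 19.453288, 1.518794, 4.340000)
after step 2 (δ=-0.15, a=-1.4): (1.445897, 20.320115, 1.453201, 4.060000)
after step 3 (δ=-0.37, a=-3.9): (1.541164, 21.126507, 1.295729, 3.280000)

(1.5412, 21.1265, 1.2957, 3.2800)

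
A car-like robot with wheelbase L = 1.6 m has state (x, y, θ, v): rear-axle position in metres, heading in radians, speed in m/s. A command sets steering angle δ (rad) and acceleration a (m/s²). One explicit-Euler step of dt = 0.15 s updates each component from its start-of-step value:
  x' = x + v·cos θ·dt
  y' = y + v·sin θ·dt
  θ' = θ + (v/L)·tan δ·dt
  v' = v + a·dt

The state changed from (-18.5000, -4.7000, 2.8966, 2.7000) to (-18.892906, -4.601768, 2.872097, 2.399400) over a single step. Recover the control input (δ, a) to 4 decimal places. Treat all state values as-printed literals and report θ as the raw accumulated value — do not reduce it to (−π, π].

δ = -0.0965, a = -2.0040

a = (v'−v)/dt = (-0.300600)/0.15 = -2.0040
Δθ = θ'−θ = -0.024503;  (v·dt/L) = 2.7000·0.15/1.6 = 0.253125
tan δ = Δθ·L/(v·dt) = -0.096802  →  δ = -0.0965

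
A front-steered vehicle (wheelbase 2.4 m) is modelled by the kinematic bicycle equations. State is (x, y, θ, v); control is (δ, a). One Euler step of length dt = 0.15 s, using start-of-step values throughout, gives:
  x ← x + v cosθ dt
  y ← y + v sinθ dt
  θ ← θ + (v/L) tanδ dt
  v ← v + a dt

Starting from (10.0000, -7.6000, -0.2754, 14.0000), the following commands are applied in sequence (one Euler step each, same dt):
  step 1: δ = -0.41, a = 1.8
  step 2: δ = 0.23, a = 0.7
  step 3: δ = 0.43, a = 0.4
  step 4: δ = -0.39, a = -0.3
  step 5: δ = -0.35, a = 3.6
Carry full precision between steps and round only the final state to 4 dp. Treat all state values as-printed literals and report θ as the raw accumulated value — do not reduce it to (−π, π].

after step 1 (δ=-0.41, a=1.8): (12.020865, -8.171057, -0.655702, 14.270000)
after step 2 (δ=0.23, a=0.7): (13.717468, -9.476154, -0.446876, 14.375000)
after step 3 (δ=0.43, a=0.4): (15.661977, -10.407978, -0.034833, 14.435000)
after step 4 (δ=-0.39, a=-0.3): (17.825914, -10.483386, -0.405682, 14.390000)
after step 5 (δ=-0.35, a=3.6): (19.809216, -11.335228, -0.733979, 14.930000)

(19.8092, -11.3352, -0.7340, 14.9300)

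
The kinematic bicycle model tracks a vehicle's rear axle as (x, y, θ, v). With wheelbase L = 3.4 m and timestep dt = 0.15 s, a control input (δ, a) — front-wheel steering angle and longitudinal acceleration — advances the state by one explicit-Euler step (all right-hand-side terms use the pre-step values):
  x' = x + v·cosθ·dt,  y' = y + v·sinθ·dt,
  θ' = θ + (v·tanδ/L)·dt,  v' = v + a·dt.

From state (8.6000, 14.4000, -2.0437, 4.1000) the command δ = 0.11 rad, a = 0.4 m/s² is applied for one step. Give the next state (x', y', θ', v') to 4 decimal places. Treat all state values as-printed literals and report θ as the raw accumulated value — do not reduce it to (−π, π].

(8.3199, 13.8525, -2.0237, 4.1600)

x' = 8.6000 + 4.1000·cos(-2.0437)·0.15 = 8.3199
y' = 14.4000 + 4.1000·sin(-2.0437)·0.15 = 13.8525
θ' = -2.0437 + (4.1000/3.4)·tan(0.11)·0.15 = -2.0237
v' = 4.1000 + 0.4000·0.15 = 4.1600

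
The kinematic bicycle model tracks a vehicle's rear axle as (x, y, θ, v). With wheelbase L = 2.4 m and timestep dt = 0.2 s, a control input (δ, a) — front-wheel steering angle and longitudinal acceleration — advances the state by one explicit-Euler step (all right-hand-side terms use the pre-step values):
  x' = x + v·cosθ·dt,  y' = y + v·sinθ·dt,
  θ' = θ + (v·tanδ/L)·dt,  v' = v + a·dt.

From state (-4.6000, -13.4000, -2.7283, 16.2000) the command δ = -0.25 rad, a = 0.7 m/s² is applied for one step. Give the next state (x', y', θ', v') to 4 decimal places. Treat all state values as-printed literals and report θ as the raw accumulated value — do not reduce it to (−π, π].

(-7.5672, -14.7013, -3.0730, 16.3400)

x' = -4.6000 + 16.2000·cos(-2.7283)·0.2 = -7.5672
y' = -13.4000 + 16.2000·sin(-2.7283)·0.2 = -14.7013
θ' = -2.7283 + (16.2000/2.4)·tan(-0.25)·0.2 = -3.0730
v' = 16.2000 + 0.7000·0.2 = 16.3400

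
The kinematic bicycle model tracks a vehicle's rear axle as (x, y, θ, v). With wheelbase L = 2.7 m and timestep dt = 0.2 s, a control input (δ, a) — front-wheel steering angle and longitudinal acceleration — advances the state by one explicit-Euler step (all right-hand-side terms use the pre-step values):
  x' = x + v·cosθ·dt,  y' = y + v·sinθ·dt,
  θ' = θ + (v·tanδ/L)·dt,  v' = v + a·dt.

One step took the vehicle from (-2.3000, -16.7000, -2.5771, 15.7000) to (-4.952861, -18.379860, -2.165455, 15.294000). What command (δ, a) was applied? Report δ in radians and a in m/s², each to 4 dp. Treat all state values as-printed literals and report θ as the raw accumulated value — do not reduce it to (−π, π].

δ = 0.3402, a = -2.0300

a = (v'−v)/dt = (-0.406000)/0.2 = -2.0300
Δθ = θ'−θ = 0.411645;  (v·dt/L) = 15.7000·0.2/2.7 = 1.162963
tan δ = Δθ·L/(v·dt) = 0.353962  →  δ = 0.3402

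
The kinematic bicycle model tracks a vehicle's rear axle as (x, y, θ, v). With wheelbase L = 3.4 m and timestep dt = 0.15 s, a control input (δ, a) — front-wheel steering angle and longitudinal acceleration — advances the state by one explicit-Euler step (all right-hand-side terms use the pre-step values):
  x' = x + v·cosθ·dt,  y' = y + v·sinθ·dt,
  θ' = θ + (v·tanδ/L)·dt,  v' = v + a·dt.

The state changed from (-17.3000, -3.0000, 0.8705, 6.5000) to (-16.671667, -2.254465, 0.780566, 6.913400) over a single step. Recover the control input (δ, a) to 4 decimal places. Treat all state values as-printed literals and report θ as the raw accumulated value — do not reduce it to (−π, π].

δ = -0.3039, a = 2.7560

a = (v'−v)/dt = (0.413400)/0.15 = 2.7560
Δθ = θ'−θ = -0.089934;  (v·dt/L) = 6.5000·0.15/3.4 = 0.286765
tan δ = Δθ·L/(v·dt) = -0.313616  →  δ = -0.3039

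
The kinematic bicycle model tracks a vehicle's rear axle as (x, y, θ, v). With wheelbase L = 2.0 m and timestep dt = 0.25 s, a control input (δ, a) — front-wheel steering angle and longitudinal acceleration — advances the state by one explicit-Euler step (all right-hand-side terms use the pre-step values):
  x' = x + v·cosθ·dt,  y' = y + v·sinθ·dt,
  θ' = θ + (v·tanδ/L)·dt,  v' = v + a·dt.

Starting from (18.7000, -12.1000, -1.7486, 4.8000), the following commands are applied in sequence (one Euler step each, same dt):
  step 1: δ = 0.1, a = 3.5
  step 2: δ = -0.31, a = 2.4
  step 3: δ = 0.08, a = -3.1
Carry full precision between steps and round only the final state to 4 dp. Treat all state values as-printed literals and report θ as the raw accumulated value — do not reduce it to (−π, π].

(17.7910, -16.1664, -1.8527, 5.5000)

after step 1 (δ=0.1, a=3.5): (18.487758, -13.281081, -1.688399, 5.675000)
after step 2 (δ=-0.31, a=2.4): (18.321293, -14.690032, -1.915632, 6.275000)
after step 3 (δ=0.08, a=-3.1): (17.790991, -16.166431, -1.852747, 5.500000)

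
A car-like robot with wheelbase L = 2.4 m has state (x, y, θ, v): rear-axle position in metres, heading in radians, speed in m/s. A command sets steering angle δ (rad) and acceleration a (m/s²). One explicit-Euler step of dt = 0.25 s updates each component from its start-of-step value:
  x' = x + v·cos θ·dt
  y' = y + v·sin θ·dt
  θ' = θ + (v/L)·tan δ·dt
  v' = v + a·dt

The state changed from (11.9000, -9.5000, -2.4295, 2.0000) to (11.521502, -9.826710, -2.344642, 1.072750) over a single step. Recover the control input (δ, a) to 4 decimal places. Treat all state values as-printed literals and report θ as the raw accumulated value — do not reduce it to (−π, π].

a = (v'−v)/dt = (-0.927250)/0.25 = -3.7090
Δθ = θ'−θ = 0.084858;  (v·dt/L) = 2.0000·0.25/2.4 = 0.208333
tan δ = Δθ·L/(v·dt) = 0.407318  →  δ = 0.3868

δ = 0.3868, a = -3.7090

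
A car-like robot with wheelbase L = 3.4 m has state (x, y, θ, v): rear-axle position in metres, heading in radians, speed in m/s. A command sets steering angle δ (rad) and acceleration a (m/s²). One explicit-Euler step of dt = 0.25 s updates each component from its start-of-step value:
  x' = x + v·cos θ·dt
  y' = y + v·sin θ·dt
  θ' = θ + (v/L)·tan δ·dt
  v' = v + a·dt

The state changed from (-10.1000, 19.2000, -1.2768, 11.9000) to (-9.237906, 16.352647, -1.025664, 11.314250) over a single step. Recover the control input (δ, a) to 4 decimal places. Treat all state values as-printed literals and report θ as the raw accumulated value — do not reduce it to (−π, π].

δ = 0.2795, a = -2.3430

a = (v'−v)/dt = (-0.585750)/0.25 = -2.3430
Δθ = θ'−θ = 0.251136;  (v·dt/L) = 11.9000·0.25/3.4 = 0.875000
tan δ = Δθ·L/(v·dt) = 0.287013  →  δ = 0.2795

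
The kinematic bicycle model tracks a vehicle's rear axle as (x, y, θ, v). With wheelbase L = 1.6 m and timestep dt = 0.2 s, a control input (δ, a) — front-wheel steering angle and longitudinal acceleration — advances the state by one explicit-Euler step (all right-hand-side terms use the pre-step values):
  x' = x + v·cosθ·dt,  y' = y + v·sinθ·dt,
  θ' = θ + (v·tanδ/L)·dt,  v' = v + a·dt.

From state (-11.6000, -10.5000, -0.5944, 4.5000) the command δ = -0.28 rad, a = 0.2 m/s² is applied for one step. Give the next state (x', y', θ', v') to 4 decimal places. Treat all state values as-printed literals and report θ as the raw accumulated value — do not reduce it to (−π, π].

x' = -11.6000 + 4.5000·cos(-0.5944)·0.2 = -10.8544
y' = -10.5000 + 4.5000·sin(-0.5944)·0.2 = -11.0040
θ' = -0.5944 + (4.5000/1.6)·tan(-0.28)·0.2 = -0.7561
v' = 4.5000 + 0.2000·0.2 = 4.5400

(-10.8544, -11.0040, -0.7561, 4.5400)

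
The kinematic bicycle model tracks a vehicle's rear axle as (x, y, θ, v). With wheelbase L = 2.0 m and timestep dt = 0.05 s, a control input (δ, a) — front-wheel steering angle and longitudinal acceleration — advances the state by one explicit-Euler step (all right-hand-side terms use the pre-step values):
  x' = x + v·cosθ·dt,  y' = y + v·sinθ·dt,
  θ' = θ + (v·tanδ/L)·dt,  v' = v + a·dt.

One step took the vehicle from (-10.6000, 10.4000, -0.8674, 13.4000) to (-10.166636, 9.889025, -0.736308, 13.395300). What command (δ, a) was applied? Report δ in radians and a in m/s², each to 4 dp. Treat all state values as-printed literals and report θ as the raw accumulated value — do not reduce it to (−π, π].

δ = 0.3730, a = -0.0940

a = (v'−v)/dt = (-0.004700)/0.05 = -0.0940
Δθ = θ'−θ = 0.131092;  (v·dt/L) = 13.4000·0.05/2.0 = 0.335000
tan δ = Δθ·L/(v·dt) = 0.391319  →  δ = 0.3730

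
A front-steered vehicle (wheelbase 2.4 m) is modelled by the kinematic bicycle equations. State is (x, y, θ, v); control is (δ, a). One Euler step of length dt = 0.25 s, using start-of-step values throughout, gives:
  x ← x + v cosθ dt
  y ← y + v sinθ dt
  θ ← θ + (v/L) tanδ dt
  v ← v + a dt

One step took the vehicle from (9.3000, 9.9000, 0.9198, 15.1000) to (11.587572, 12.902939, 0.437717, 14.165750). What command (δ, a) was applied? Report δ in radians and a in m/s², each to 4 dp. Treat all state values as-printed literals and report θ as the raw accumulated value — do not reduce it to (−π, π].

δ = -0.2974, a = -3.7370

a = (v'−v)/dt = (-0.934250)/0.25 = -3.7370
Δθ = θ'−θ = -0.482083;  (v·dt/L) = 15.1000·0.25/2.4 = 1.572917
tan δ = Δθ·L/(v·dt) = -0.306490  →  δ = -0.2974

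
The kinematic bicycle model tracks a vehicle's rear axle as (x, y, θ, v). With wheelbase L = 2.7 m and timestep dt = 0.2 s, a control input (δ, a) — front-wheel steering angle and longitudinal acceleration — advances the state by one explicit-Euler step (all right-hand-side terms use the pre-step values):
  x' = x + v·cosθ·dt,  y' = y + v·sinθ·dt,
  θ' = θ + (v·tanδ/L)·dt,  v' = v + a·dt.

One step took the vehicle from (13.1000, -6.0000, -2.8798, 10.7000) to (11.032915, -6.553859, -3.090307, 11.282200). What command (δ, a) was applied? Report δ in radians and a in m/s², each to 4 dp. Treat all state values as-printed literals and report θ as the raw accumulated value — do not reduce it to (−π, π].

δ = -0.2596, a = 2.9110

a = (v'−v)/dt = (0.582200)/0.2 = 2.9110
Δθ = θ'−θ = -0.210507;  (v·dt/L) = 10.7000·0.2/2.7 = 0.792593
tan δ = Δθ·L/(v·dt) = -0.265593  →  δ = -0.2596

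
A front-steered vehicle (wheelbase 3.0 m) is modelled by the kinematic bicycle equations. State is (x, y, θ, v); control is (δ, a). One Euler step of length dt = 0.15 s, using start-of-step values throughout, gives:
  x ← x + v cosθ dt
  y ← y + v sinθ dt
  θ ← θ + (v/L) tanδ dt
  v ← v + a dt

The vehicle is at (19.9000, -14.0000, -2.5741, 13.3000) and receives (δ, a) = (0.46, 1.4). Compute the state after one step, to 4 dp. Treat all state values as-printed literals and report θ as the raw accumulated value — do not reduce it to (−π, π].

x' = 19.9000 + 13.3000·cos(-2.5741)·0.15 = 18.2177
y' = -14.0000 + 13.3000·sin(-2.5741)·0.15 = -15.0724
θ' = -2.5741 + (13.3000/3.0)·tan(0.46)·0.15 = -2.2446
v' = 13.3000 + 1.4000·0.15 = 13.5100

(18.2177, -15.0724, -2.2446, 13.5100)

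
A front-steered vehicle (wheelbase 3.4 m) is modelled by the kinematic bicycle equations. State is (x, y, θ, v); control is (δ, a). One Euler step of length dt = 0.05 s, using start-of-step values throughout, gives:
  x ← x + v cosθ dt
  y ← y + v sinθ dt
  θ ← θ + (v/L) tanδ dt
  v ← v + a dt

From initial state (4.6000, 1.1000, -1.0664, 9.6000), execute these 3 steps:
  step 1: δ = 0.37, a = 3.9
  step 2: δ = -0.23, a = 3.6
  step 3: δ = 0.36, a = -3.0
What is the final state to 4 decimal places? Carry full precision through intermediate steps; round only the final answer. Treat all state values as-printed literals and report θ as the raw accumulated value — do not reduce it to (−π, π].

after step 1 (δ=0.37, a=3.9): (4.831974, 0.679776, -1.011643, 9.795000)
after step 2 (δ=-0.23, a=3.6): (5.091771, 0.264613, -1.045370, 9.975000)
after step 3 (δ=0.36, a=-3.0): (5.341935, -0.166861, -0.990155, 9.825000)

(5.3419, -0.1669, -0.9902, 9.8250)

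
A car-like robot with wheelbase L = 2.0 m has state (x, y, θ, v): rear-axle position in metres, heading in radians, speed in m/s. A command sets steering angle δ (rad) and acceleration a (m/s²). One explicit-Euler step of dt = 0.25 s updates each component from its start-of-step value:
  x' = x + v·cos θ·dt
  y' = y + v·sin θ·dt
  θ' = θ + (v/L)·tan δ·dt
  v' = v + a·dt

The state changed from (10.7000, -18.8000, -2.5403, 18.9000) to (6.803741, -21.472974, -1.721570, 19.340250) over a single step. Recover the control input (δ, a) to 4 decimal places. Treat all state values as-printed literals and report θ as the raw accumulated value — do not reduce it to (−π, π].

δ = 0.3336, a = 1.7610

a = (v'−v)/dt = (0.440250)/0.25 = 1.7610
Δθ = θ'−θ = 0.818730;  (v·dt/L) = 18.9000·0.25/2.0 = 2.362500
tan δ = Δθ·L/(v·dt) = 0.346552  →  δ = 0.3336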